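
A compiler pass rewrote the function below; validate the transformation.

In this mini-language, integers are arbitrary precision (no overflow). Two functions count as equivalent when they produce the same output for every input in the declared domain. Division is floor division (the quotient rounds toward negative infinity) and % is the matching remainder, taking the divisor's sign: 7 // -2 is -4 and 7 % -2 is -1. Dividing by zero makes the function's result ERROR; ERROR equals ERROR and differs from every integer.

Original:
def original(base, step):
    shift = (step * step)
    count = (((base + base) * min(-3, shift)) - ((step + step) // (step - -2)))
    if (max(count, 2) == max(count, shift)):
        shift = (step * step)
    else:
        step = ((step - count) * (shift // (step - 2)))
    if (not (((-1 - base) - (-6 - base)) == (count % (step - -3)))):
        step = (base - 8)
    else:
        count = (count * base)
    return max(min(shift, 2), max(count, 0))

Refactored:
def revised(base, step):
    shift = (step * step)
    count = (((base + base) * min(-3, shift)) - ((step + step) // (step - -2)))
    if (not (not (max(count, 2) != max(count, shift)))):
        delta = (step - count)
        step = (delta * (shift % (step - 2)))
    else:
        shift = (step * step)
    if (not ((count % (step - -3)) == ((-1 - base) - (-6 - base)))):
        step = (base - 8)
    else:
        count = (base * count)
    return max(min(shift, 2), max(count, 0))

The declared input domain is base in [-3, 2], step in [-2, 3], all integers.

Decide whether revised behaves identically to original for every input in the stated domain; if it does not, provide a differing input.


These are not equivalent — on base=1, step=-1 the outputs split (ERROR vs 1).
original: shift := 1 | count := -4 | (max(count, 2) == max(count, shift)): false | step := -3 | divide-by-zero, output ERROR
revised: shift := 1 | count := -4 | (not (not (max(count, 2) != max(count, shift)))): true | delta := 3 | step := -6 | (not ((count % (step - -3)) == ((-1 - base) - (-6 - base)))): true | step := -7 | result 1
verdict: not equivalent; witness: base=1, step=-1


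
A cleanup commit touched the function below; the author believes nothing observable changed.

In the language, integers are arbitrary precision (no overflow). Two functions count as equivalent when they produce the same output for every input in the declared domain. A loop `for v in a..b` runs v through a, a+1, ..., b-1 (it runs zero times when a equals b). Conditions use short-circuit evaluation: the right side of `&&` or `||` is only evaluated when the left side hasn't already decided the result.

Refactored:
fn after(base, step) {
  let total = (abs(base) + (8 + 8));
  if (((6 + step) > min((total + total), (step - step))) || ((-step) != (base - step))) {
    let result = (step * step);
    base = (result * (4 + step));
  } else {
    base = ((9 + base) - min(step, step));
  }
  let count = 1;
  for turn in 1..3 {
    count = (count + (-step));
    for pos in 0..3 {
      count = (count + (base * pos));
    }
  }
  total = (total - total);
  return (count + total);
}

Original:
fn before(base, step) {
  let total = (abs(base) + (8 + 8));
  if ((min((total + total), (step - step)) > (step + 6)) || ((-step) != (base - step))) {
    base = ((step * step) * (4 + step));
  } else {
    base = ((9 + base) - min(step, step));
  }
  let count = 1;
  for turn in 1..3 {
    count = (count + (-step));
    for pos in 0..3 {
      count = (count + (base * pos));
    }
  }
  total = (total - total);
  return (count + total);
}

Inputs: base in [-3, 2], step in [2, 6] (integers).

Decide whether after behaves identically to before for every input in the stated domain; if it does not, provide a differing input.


Evaluate both at base=0, step=2.
before: total=16, then ((min((total + total), (step - step)) > (step + 6)) || ((-step) != (base - step))) is false, then base=7, then count=1, then (turn=1), then count=-1, then (pos=0), then count=-1, then (pos=1), then count=6, then (pos=2), then count=20, then (turn=2), then count=18, then (pos=0), then count=18, then (pos=1), then count=25, then (pos=2), then count=39, then total=0, then returns 39
after: total=16, then (((6 + step) > min((total + total), (step - step))) || ((-step) != (base - step))) is true, then result=4, then base=24, then count=1, then (turn=1), then count=-1, then (pos=0), then count=-1, then (pos=1), then count=23, then (pos=2), then count=71, then (turn=2), then count=69, then (pos=0), then count=69, then (pos=1), then count=93, then (pos=2), then count=141, then total=0, then returns 141
39 vs 141 — the two versions disagree here.
verdict: not equivalent; witness: base=0, step=2


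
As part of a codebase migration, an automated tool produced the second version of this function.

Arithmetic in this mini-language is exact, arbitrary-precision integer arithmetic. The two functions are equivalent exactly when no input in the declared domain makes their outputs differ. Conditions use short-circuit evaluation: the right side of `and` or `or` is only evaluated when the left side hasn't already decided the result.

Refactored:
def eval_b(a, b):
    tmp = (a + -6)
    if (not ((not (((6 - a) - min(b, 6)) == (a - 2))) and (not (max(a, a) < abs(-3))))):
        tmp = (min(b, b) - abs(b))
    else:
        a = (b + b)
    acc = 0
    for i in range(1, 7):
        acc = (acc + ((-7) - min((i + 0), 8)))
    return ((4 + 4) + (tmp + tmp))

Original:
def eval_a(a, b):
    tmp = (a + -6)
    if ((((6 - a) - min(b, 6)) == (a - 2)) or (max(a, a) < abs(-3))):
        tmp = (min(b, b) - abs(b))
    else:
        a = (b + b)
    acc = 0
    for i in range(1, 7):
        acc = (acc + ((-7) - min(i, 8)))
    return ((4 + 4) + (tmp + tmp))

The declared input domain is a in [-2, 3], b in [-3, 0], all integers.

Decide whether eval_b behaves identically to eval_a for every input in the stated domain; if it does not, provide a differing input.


Side by side, the visible changes include: boolean connective usage differs; also constant usage differs; also arithmetic usage differs.
As a probe, take a=-2, b=-1: eval_a runs tmp = -8; ((((6 - a) - min(b, 6)) == (a - 2)) or (max(a, a) < abs(-3))) -> true; tmp = -2; acc = 0; [i=1]; acc = -8; [i=2]; acc = -17; [i=3]; acc = -27; [i=4]; acc = -38; [i=5]; acc = -50; [i=6]; acc = -63; return 4; eval_b runs tmp = -8; (not ((not (((6 - a) - min(b, 6)) == (a - 2))) and (not (max(a, a) < abs(-3))))) -> true; tmp = -2; acc = 0; [i=1]; acc = -8; [i=2]; acc = -17; [i=3]; acc = -27; [i=4]; acc = -38; [i=5]; acc = -50; [i=6]; acc = -63; return 4; both end at 4.
Every one of the 24 inputs gives matching results.
verdict: equivalent


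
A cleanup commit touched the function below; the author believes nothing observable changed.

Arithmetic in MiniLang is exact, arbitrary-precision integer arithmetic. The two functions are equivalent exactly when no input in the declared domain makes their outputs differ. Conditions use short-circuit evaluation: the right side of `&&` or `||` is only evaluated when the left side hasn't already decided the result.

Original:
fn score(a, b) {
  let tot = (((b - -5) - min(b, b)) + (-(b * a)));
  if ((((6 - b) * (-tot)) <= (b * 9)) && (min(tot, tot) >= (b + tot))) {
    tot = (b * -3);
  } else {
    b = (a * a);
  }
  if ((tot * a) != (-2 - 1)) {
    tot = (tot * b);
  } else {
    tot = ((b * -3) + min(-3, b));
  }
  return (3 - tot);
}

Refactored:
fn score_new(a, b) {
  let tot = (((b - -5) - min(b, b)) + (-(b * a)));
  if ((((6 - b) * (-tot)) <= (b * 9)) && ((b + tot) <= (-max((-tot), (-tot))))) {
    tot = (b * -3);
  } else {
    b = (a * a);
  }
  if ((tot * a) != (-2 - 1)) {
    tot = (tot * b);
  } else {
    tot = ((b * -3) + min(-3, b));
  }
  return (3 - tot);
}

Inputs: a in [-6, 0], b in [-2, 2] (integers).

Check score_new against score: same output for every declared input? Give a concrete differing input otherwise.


This is a faithful refactor — comparison usage differs; and min/max/abs usage differs, but the computed results match everywhere.
One worked example (a=-3, b=-1) — score: tot=2, then ((((6 - b) * (-tot)) <= (b * 9)) && (min(tot, tot) >= (b + tot))) is true, then tot=3, then ((tot * a) != (-2 - 1)) is true, then tot=-3, then returns 6; score_new: tot=2, then ((((6 - b) * (-tot)) <= (b * 9)) && ((b + tot) <= (-max((-tot), (-tot))))) is true, then tot=3, then ((tot * a) != (-2 - 1)) is true, then tot=-3, then returns 6; agreement on 6.
An exhaustive pass over the 35 declared inputs shows identical outputs.
verdict: equivalent


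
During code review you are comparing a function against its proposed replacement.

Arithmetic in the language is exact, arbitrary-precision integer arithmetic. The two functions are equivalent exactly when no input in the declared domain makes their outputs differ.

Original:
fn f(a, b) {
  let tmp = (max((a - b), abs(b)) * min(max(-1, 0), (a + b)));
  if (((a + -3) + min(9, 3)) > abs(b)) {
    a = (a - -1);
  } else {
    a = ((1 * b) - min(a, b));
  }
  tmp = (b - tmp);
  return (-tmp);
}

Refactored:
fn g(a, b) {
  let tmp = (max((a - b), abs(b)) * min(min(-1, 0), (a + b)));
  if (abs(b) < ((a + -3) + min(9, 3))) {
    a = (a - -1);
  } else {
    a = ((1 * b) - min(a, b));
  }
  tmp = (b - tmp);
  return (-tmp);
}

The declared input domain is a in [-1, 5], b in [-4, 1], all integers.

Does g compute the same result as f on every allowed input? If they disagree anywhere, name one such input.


Input a=-1, b=1: -1 from f versus -2 from g.
verdict: not equivalent; witness: a=-1, b=1


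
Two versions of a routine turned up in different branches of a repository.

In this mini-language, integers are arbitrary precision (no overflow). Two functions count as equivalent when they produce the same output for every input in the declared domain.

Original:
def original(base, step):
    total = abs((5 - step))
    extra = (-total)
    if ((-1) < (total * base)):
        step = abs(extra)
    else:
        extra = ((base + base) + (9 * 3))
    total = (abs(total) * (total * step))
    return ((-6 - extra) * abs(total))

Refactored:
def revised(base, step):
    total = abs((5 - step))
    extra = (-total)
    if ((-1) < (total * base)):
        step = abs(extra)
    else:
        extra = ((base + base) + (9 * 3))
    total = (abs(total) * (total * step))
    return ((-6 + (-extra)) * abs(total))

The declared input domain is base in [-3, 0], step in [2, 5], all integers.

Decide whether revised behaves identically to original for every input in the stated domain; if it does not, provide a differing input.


Although arithmetic usage differs, 16/16 inputs agree.
verdict: equivalent


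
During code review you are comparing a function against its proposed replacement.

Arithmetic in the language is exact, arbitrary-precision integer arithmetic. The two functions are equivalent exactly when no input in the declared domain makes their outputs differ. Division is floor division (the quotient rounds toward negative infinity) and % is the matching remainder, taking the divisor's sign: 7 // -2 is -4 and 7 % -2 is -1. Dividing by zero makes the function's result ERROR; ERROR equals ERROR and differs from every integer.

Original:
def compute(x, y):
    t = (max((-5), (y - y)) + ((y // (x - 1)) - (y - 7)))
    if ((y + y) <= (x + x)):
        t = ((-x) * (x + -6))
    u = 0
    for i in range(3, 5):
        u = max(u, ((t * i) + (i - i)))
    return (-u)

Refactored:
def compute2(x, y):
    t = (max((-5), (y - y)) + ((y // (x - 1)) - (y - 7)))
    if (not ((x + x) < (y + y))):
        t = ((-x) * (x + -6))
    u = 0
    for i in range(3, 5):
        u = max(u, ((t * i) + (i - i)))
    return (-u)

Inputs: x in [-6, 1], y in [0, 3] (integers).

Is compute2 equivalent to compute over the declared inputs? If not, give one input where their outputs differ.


Equivalent — the differences include comparison usage differs, plus boolean connective usage differs, yet no declared input distinguishes the two.
As a probe, take x=-6, y=1: compute runs t=5, then ((y + y) <= (x + x)) is false, then u=0, then (i=3), then u=15, then (i=4), then u=20, then returns -20; compute2 runs t=5, then (not ((x + x) < (y + y))) is false, then u=0, then (i=3), then u=15, then (i=4), then u=20, then returns -20; both end at -20.
An exhaustive pass over the 32 declared inputs shows identical outputs.
verdict: equivalent


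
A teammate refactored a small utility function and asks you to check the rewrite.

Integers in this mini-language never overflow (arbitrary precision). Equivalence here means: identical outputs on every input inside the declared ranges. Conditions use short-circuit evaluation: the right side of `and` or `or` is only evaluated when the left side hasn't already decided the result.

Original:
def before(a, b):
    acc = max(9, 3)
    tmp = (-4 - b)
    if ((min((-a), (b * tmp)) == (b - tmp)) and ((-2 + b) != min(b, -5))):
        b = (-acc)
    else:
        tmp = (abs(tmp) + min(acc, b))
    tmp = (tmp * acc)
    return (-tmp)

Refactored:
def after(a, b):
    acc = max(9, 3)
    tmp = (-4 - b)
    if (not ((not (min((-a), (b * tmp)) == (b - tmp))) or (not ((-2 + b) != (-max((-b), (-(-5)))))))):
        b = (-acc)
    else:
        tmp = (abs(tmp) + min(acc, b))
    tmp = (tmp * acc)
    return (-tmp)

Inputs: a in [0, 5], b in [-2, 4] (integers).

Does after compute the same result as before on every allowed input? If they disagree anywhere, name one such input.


Differences: min/max/abs usage differs, and boolean connective usage differs — yet all 42 inputs agree.
verdict: equivalent


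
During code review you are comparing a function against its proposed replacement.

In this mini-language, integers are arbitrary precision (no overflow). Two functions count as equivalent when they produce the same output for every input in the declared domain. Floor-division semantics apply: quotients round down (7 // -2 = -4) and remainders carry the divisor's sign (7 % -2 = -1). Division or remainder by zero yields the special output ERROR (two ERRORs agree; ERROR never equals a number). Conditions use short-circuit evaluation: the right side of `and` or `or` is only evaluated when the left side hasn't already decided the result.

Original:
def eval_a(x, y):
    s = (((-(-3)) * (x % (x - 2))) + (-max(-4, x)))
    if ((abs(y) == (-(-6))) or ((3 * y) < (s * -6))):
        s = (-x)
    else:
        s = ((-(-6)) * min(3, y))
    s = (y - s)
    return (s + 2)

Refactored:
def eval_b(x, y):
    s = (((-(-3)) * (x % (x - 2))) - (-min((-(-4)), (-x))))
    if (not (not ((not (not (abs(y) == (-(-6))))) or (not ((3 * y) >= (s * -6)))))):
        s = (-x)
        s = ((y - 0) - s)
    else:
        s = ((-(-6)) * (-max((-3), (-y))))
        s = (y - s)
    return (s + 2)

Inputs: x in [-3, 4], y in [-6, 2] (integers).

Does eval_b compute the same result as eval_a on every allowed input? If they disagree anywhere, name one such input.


Reading the diff, among the changes: boolean connective usage differs; also statement counts differ; also arithmetic usage differs; also constant usage differs; also comparison usage differs.
Tracing x=1, y=-2: eval_a: s becomes -1; next ((abs(y) == (-(-6))) or ((3 * y) < (s * -6))) evaluates to true; next s becomes -1; next s becomes -1; next final value 1 | eval_b: s becomes -1; next (not (not ((not (not (abs(y) == (-(-6))))) or (not ((3 * y) >= (s * -6)))))) evaluates to true; next s becomes -1; next s becomes -1; next final value 1 — matching result 1.
Sweeping the whole domain (72 inputs) finds no disagreement.
verdict: equivalent


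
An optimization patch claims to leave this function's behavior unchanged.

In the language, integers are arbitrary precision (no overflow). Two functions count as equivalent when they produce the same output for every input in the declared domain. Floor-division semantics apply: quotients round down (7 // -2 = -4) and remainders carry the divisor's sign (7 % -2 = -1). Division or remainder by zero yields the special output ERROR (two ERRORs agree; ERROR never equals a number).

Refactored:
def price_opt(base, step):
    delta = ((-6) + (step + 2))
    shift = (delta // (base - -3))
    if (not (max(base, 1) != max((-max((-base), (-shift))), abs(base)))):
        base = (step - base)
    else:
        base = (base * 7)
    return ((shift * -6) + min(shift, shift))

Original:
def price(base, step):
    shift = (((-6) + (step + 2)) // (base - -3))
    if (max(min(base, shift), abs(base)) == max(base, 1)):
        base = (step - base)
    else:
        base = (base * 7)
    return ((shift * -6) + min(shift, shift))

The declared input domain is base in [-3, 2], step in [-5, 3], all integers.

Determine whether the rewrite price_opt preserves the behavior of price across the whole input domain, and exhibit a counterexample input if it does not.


Side by side, the visible changes include: local variable names differ, statement counts differ, min/max/abs usage differs, comparison usage differs, boolean connective usage differs.
Spot check at base=-2, step=-2 — price: shift=-6, then (max(min(base, shift), abs(base)) == max(base, 1)) is false, then base=-14, then returns 30. price_opt: delta=-6, then shift=-6, then (not (max(base, 1) != max((-max((-base), (-shift))), abs(base)))) is false, then base=-14, then returns 30. Both give 30.
Sweeping the whole domain (54 inputs) finds no disagreement.
verdict: equivalent


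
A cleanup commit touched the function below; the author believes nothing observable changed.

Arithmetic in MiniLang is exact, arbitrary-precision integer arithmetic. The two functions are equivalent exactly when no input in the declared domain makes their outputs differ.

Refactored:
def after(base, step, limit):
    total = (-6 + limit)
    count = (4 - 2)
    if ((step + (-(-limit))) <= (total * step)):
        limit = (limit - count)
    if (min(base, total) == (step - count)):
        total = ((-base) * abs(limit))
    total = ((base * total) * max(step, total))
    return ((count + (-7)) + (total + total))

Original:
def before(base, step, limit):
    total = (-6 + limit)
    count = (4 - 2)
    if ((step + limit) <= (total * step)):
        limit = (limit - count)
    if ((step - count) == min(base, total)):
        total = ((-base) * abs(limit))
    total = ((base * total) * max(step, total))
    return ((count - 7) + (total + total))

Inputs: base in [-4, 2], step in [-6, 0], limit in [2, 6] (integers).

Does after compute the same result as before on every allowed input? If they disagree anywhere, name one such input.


Behavior is preserved: although arithmetic usage differs, the outputs never diverge.
Tracing base=-1, step=-1, limit=5: before: total becomes -1; next count becomes 2; next ((step + limit) <= (total * step)) evaluates to false; next ((step - count) == min(base, total)) evaluates to false; next total becomes -1; next final value -7 | after: total becomes -1; next count becomes 2; next ((step + (-(-limit))) <= (total * step)) evaluates to false; next (min(base, total) == (step - count)) evaluates to false; next total becomes -1; next final value -7 — matching result -7.
Checked all 245 inputs in the declared domain: the outputs agree on every one.
verdict: equivalent


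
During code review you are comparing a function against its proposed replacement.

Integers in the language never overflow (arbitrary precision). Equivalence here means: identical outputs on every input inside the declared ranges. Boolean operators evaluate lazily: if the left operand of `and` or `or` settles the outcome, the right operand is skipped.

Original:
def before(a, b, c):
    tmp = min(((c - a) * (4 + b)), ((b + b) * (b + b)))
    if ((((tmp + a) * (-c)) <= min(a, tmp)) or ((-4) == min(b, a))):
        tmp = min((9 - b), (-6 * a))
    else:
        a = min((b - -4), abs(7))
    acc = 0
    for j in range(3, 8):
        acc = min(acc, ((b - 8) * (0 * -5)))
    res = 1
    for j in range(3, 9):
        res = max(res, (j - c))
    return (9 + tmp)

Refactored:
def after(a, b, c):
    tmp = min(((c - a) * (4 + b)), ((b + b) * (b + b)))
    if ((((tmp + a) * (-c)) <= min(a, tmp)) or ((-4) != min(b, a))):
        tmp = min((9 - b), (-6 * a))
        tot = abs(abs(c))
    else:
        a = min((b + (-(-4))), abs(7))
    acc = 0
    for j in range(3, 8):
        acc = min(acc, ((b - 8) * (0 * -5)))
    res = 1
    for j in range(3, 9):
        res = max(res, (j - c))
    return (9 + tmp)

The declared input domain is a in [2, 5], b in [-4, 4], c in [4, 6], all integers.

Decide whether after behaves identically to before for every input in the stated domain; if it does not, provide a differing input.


Consider the input a=5, b=1, c=4.
before: tmp := -5 | ((((tmp + a) * (-c)) <= min(a, tmp)) or ((-4) == min(b, a))): false | a := 5 | acc := 0 | iter j=3: | acc := 0 | iter j=4: | acc := 0 | iter j=5: | acc := 0 | iter j=6: | acc := 0 | iter j=7: | acc := 0 | res := 1 | iter j=3: | res := 1 | iter j=4: | res := 1 | iter j=5: | res := 1 | iter j=6: | res := 2 | iter j=7: | res := 3 | iter j=8: | res := 4 | result 4
after: tmp := -5 | ((((tmp + a) * (-c)) <= min(a, tmp)) or ((-4) != min(b, a))): true | tmp := -30 | tot := 4 | acc := 0 | iter j=3: | acc := 0 | iter j=4: | acc := 0 | iter j=5: | acc := 0 | iter j=6: | acc := 0 | iter j=7: | acc := 0 | res := 1 | iter j=3: | res := 1 | iter j=4: | res := 1 | iter j=5: | res := 1 | iter j=6: | res := 2 | iter j=7: | res := 3 | iter j=8: | res := 4 | result -21
4 != -21, so the rewrite changes behavior.
verdict: not equivalent; witness: a=5, b=1, c=4


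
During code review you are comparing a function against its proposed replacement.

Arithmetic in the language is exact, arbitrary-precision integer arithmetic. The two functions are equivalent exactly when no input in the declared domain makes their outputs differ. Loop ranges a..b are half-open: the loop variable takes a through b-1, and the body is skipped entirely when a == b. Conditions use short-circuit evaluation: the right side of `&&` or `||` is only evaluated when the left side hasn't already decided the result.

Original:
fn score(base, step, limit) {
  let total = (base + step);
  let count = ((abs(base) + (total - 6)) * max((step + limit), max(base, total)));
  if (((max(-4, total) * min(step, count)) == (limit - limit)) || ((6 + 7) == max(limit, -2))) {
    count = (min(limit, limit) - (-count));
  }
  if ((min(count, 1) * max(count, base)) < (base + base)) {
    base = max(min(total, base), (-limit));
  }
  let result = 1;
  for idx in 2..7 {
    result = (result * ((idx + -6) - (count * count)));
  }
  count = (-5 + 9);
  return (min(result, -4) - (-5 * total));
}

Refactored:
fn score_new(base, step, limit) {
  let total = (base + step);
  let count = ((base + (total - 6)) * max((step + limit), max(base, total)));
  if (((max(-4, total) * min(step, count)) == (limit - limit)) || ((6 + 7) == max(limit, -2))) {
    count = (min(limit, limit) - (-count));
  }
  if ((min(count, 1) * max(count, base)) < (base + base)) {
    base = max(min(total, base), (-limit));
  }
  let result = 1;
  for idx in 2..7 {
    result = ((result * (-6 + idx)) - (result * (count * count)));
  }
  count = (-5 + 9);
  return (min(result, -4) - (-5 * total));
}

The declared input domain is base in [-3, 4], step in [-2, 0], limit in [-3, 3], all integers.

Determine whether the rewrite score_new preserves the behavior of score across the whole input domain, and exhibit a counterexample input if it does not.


The rewrite breaks on base=-3, step=-2, limit=-3, where the results are -64510839313945 and -17177216913380185.
score: total = -5; count = 24; (((max(-4, total) * min(step, count)) == (limit - limit)) || ((6 + 7) == max(limit, -2))) -> false; ((min(count, 1) * max(count, base)) < (base + base)) -> false; result = 1; [idx=2]; result = -580; [idx=3]; result = 335820; [idx=4]; result = -194103960; [idx=5]; result = 111997984920; [idx=6]; result = -64510839313920; count = 4; return -64510839313945
score_new: total = -5; count = 42; (((max(-4, total) * min(step, count)) == (limit - limit)) || ((6 + 7) == max(limit, -2))) -> false; ((min(count, 1) * max(count, base)) < (base + base)) -> false; result = 1; [idx=2]; result = -1768; [idx=3]; result = 3124056; [idx=4]; result = -5517082896; [idx=5]; result = 9737651311440; [idx=6]; result = -17177216913380160; count = 4; return -17177216913380185
verdict: not equivalent; witness: base=-3, step=-2, limit=-3


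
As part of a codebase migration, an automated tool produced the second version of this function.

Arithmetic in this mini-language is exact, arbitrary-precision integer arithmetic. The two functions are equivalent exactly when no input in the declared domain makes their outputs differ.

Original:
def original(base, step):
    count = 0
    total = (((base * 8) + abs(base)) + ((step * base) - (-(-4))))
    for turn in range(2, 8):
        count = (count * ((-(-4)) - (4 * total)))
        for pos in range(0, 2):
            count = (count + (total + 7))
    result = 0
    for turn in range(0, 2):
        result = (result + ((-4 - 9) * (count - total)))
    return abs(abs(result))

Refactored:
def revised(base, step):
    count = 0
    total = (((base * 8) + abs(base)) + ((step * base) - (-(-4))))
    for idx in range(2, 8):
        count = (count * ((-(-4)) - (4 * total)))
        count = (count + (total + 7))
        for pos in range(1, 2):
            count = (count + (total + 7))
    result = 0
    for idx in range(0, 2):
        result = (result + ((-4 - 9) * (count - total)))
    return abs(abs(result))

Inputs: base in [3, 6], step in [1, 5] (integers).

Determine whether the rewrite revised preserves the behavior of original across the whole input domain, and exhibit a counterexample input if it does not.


Side by side, the visible changes include: constant usage differs, and statement counts differ, and local variable names differ, and arithmetic usage differs, and loop structure differs.
As a probe, take base=4, step=5: original runs count=0, then total=52, then (turn=2), then count=0, then (pos=0), then count=59, then (pos=1), then count=118, then (turn=3), then count=-24072, then (pos=0), then count=-24013, then (pos=1), then count=-23954, then (turn=4), then count=4886616, then (pos=0), then count=4886675, then (pos=1), then count=4886734, then (turn=5), then count=-996893736, then (pos=0), then count=-996893677, then (pos=1), then count=-996893618, then (turn=6), then count=203366298072, then (pos=0), then count=203366298131, then (pos=1), then count=203366298190, then (turn=7), then count=-41486724830760, then (pos=0), then count=-41486724830701, then (pos=1), then count=-41486724830642, then result=0, then (turn=0), then result=539327422799022, then (turn=1), then result=1078654845598044, then returns 1078654845598044; revised runs count=0, then total=52, then (idx=2), then count=0, then count=59, then (pos=1), then count=118, then (idx=3), then count=-24072, then count=-24013, then (pos=1), then count=-23954, then (idx=4), then count=4886616, then count=4886675, then (pos=1), then count=4886734, then (idx=5), then count=-996893736, then count=-996893677, then (pos=1), then count=-996893618, then (idx=6), then count=203366298072, then count=203366298131, then (pos=1), then count=203366298190, then (idx=7), then count=-41486724830760, then count=-41486724830701, then (pos=1), then count=-41486724830642, then result=0, then (idx=0), then result=539327422799022, then (idx=1), then result=1078654845598044, then returns 1078654845598044; both end at 1078654845598044.
An exhaustive pass over the 20 declared inputs shows identical outputs.
verdict: equivalent


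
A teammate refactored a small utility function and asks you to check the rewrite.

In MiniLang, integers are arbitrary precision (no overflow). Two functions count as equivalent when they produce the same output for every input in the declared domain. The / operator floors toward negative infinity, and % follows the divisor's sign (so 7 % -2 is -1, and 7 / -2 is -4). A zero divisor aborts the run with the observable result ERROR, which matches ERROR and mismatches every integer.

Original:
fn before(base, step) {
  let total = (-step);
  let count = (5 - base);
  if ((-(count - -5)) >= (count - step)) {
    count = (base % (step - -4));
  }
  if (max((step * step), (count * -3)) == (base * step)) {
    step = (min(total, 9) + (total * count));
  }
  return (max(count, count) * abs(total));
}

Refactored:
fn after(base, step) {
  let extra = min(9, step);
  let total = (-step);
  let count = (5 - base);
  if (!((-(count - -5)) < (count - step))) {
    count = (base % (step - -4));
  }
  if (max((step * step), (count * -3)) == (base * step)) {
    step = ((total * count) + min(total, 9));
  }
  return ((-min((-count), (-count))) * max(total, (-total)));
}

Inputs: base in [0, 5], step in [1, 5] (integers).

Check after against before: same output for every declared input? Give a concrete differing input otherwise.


Comparing the listings, the differences include: constant usage differs, plus statement counts differ, plus local variable names differ, plus boolean connective usage differs, plus min/max/abs usage differs, plus comparison usage differs.
As a probe, take base=2, step=4: before runs total := -4 | count := 3 | ((-(count - -5)) >= (count - step)): false | (max((step * step), (count * -3)) == (base * step)): false | result 12; after runs extra := 4 | total := -4 | count := 3 | (!((-(count - -5)) < (count - step))): false | (max((step * step), (count * -3)) == (base * step)): false | result 12; both end at 12.
Sweeping the whole domain (30 inputs) finds no disagreement.
verdict: equivalent


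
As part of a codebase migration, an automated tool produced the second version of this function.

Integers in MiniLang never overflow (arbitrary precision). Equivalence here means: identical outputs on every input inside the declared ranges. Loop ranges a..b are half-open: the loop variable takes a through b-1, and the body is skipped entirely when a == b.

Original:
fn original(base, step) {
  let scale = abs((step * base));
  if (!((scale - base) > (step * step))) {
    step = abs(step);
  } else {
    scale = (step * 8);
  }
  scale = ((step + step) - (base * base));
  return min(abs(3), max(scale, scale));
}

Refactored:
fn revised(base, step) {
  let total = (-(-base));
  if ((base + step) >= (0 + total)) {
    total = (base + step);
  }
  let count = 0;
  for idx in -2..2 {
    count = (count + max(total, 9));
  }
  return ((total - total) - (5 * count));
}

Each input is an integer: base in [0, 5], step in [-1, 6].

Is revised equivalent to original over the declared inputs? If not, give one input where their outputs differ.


The rewrite breaks on base=0, step=-1, where the results are 2 and -180.
original: scale := 0 | (!((scale - base) > (step * step))): true | step := 1 | scale := 2 | result 2
revised: total := 0 | ((base + step) >= (0 + total)): false | count := 0 | iter idx=-2: | count := 9 | iter idx=-1: | count := 18 | iter idx=0: | count := 27 | iter idx=1: | count := 36 | result -180
verdict: not equivalent; witness: base=0, step=-1


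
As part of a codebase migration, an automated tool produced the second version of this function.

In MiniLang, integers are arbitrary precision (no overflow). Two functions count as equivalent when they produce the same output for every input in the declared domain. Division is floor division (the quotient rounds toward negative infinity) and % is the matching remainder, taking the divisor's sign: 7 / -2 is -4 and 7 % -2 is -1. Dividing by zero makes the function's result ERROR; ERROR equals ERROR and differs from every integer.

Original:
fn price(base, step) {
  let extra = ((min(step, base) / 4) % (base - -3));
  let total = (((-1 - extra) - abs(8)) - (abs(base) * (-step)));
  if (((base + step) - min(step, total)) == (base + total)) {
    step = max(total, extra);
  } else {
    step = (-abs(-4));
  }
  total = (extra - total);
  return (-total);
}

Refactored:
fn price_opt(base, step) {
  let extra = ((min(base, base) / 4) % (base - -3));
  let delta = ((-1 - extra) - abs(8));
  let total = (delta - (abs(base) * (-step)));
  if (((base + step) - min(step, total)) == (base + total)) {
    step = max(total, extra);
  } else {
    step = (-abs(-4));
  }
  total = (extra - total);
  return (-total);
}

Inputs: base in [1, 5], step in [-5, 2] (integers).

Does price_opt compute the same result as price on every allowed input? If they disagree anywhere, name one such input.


Take base=1, step=-5.
price: extra=2, then total=-16, then (((base + step) - min(step, total)) == (base + total)) is false, then step=-4, then total=18, then returns -18
price_opt: extra=0, then delta=-9, then total=-14, then (((base + step) - min(step, total)) == (base + total)) is false, then step=-4, then total=14, then returns -14
-18 != -14, so the rewrite changes behavior.
verdict: not equivalent; witness: base=1, step=-5


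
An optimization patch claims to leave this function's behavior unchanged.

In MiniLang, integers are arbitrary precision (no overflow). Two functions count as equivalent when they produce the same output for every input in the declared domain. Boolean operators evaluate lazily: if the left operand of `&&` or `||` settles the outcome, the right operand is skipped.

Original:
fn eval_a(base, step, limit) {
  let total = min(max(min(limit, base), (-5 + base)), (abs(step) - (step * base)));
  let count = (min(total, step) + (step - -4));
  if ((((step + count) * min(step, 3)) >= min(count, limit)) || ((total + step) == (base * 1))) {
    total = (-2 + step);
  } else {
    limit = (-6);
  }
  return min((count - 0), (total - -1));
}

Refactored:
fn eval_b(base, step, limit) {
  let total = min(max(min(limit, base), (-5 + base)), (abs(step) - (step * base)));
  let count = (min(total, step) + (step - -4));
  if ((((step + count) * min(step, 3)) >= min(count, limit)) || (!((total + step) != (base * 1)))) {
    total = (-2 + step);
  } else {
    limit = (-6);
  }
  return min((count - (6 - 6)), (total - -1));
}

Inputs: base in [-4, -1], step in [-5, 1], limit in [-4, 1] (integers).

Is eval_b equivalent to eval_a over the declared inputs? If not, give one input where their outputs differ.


Equivalent — the differences include comparison usage differs; and boolean connective usage differs; and arithmetic usage differs; and constant usage differs, yet no declared input distinguishes the two.
Spot check at base=-3, step=-2, limit=0 — eval_a: total=-4, then count=-2, then ((((step + count) * min(step, 3)) >= min(count, limit)) || ((total + step) == (base * 1))) is true, then total=-4, then returns -3. eval_b: total=-4, then count=-2, then ((((step + count) * min(step, 3)) >= min(count, limit)) || (!((total + step) != (base * 1)))) is true, then total=-4, then returns -3. Both give -3.
An exhaustive pass over the 168 declared inputs shows identical outputs.
verdict: equivalent


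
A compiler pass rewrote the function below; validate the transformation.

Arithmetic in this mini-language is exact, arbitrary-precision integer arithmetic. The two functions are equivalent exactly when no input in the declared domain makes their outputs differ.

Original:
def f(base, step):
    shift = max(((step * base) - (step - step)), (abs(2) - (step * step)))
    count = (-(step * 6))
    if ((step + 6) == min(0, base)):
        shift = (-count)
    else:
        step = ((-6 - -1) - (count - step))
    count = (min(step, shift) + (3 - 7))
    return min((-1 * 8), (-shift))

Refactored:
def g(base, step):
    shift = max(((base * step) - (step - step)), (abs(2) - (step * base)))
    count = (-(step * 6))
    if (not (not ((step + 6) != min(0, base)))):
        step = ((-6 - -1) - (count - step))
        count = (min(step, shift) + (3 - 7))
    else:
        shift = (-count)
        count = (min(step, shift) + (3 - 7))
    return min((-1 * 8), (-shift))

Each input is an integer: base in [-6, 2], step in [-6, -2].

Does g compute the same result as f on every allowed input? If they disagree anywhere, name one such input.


Try base=2, step=-5.
f: shift := -10 | count := 30 | ((step + 6) == min(0, base)): false | step := -40 | count := -44 | result -8
g: shift := 12 | count := 30 | (not (not ((step + 6) != min(0, base)))): true | step := -40 | count := -44 | result -12
-8 != -12, so the rewrite changes behavior.
verdict: not equivalent; witness: base=2, step=-5


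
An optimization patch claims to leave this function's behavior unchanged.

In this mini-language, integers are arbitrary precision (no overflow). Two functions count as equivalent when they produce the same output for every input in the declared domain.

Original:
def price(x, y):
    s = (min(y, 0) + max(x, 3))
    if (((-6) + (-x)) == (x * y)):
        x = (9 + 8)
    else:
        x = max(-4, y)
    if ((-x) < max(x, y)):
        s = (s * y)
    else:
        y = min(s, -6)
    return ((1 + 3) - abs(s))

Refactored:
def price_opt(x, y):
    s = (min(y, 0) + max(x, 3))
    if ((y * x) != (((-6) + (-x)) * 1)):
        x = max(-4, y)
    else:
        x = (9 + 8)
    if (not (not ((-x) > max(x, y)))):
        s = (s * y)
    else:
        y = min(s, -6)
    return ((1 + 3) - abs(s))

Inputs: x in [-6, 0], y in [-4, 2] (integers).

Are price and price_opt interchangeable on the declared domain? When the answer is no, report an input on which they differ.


Not equivalent: x=-6, y=-4 separates them (3 vs 0).
price: s := -1 | (((-6) + (-x)) == (x * y)): false | x := -4 | ((-x) < max(x, y)): false | y := -6 | result 3
price_opt: s := -1 | ((y * x) != (((-6) + (-x)) * 1)): true | x := -4 | (not (not ((-x) > max(x, y)))): true | s := 4 | result 0
verdict: not equivalent; witness: x=-6, y=-4


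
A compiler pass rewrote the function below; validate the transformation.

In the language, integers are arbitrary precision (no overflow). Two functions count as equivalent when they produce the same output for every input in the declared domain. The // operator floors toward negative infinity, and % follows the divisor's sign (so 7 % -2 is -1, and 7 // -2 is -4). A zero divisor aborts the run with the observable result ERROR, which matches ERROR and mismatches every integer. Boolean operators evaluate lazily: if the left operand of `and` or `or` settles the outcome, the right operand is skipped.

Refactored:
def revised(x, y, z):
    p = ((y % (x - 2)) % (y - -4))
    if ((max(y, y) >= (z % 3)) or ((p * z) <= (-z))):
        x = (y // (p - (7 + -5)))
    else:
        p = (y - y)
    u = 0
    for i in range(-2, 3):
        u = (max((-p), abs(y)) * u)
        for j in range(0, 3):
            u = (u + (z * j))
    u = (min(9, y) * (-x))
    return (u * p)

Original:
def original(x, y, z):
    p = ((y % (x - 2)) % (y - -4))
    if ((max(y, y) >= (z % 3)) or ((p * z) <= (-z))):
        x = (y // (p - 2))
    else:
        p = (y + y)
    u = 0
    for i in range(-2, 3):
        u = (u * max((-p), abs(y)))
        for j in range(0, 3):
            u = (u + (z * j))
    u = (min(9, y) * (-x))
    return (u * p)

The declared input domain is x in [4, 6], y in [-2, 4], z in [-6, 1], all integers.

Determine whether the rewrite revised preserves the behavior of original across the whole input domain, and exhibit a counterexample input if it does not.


On input x=4, y=-2, z=1, original returns -32 while revised returns 0.
verdict: not equivalent; witness: x=4, y=-2, z=1


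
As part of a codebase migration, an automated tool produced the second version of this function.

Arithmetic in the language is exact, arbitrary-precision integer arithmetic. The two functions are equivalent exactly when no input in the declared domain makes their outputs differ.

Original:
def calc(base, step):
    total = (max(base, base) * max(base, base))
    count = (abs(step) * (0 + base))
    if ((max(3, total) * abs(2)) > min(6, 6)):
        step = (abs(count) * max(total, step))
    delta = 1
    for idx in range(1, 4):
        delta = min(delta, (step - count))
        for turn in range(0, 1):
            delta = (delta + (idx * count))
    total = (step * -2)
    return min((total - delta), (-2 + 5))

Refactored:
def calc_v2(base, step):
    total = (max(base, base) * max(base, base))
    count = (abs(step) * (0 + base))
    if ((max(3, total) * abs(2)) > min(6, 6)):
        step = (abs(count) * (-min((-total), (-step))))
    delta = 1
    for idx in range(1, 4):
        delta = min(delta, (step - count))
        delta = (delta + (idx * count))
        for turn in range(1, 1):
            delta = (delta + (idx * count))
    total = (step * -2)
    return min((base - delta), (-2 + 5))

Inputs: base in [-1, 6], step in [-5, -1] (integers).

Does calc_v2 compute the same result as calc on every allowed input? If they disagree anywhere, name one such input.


At base=0, step=-2: calc gives 3, calc_v2 gives 2.
verdict: not equivalent; witness: base=0, step=-2
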